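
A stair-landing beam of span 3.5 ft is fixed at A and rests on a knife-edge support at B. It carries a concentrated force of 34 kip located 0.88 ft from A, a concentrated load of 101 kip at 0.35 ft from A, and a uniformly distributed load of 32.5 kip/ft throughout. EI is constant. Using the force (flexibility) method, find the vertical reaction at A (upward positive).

Remove the prop at B; the released (primary) structure is a cantilever built in at A.
Deflection at B on the released cantilever, summing each load's contribution:
  point load 34 at a = 0.88: Pa²(3L − a)/(6EI) = 42.22/EI
  point load 101 at a = 0.35: Pa²(3L − a)/(6EI) = 20.93/EI
  UDL 32.5: wL⁴/(8EI) = 609.6/EI
  δ_0 = 672.8/EI
Flexibility coefficient — unit upward force at B: δ_{BB} = L³/(3EI) = 14.29/EI.
Compatibility at B: δ_0 − R_B·δ_{BB} = 0, so R_B = 672.8/14.29 = 47.07 kip.
Vertical equilibrium: R_A = ΣP − R_B = 248.8 − 47.07 = 201.7 kip.

R_A = 201.7 kip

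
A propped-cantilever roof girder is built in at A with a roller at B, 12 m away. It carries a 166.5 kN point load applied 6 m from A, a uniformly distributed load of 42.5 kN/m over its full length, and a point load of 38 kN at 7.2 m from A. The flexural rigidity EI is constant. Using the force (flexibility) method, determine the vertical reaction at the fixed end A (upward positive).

R_A = 454.8 kN

Take the reaction at B as the redundant and release it; the primary structure is a cantilever fixed at A.
Deflection at B on the released cantilever, summing each load's contribution:
  point load 166.5 at a = 6: Pa²(3L − a)/(6EI) = 29970/EI
  UDL 42.5: wL⁴/(8EI) = 110160/EI
  point load 38 at a = 7.2: Pa²(3L − a)/(6EI) = 9456/EI
  δ_0 = 149586/EI
Tip deflection under a unit load at B: L³/(3EI) = 576/EI.
The prop prevents deflection at B: R_B = δ_0/δ_{BB} = 149586/576 = 259.7 kN.
Vertical equilibrium: R_A = ΣP − R_B = 714.5 − 259.7 = 454.8 kN.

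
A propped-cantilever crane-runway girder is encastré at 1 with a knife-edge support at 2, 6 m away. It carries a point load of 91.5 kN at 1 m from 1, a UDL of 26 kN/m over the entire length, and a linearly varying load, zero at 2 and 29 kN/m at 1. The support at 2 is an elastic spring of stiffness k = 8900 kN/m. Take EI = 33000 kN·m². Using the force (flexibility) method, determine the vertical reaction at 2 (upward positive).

Remove the prop at 2; the released (primary) structure is a cantilever built in at 1.
Deflection at 2 on the released cantilever, summing each load's contribution:
  point load 91.5 at a = 1: Pa²(3L − a)/(6EI) = 259.2/EI
  UDL 26: wL⁴/(8EI) = 4212/EI
  triangular load, peak 29 at the fixed end: w₀L⁴/(30EI) = 1253/EI
  δ_0 = 5724/EI
Tip deflection under a unit load at 2: L³/(3EI) = 72/EI.
With EI = 33000 kN·m²: δ_0 = 0.17346 m and δ_{22} = 0.002182 m/kN.
Compatibility — the spring shortens by R_2/k under the reaction it provides: δ_0 − R_2·δ_{22} = R_2/k. With 1/k = 0.000112 m/kN, R_2 = δ_0 / (δ_{22} + 1/k) = 0.17346 / (0.002182 + 0.000112) = 75.61 kN.

R_2 = 75.61 kN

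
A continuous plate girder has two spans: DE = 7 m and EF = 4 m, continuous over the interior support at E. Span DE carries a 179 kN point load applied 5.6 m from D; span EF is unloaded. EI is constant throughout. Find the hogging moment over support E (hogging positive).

M_E = 114.8 kN·m

Release continuity at E by inserting a hinge; the redundant is the internal moment M_E. The primary structure is two simply-supported spans DE and EF.
Discontinuity in slope at E on the released structure — sum the simple-span end rotations:
  span DE: point load 179 at a = 5.6: Pab(L + a)/(6LEI) = 421/EI
  relative rotation θ_0 = (421 + 0)/EI = 421/EI
A unit hogging moment at E produces rotation L₁/(3EI) + L₂/(3EI) = 3.667/EI.
Compatibility: M_E·(L₁+L₂)/(3EI) = θ_0, giving M_E = 114.8 kN·m (hogging).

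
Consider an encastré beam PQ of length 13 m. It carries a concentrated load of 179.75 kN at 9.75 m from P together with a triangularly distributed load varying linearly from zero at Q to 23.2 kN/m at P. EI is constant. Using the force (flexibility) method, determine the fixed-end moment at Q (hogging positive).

Release both end moments; the primary structure is a simply-supported span PQ with redundants M_P and M_Q.
End rotations of the released simple span under the applied load (×1/EI):
  at P: point load 179.75 at a = 9.75: Pab(L + b)/(6LEI) = 1187/EI
  at Q: point load 179.75 at a = 9.75: Pab(L + a)/(6LEI) = 1661/EI
  at P: triangular load, peak 23.2: w₀L³/(45EI) = 1133/EI
  at Q: triangular load, peak 23.2: 7w₀L³/(360EI) = 991.1/EI
  θ_P0 = 2319/EI,  θ_Q0 = 2652/EI
Flexibility coefficients: a unit moment at one end gives L/(3EI) there and L/(6EI) at the far end, so f₁₁ = f₂₂ = 4.333/EI and f₁₂ = f₂₁ = 2.167/EI.
Compatibility — zero rotation at each built-in end:
  4.333 M_P + 2.167 M_Q = 2319
  2.167 M_P + 4.333 M_Q = 2652
Solving the pair gives M_P = 305.6 kN·m and M_Q = 459.3 kN·m (hogging).

M_Q = 459.3 kN·m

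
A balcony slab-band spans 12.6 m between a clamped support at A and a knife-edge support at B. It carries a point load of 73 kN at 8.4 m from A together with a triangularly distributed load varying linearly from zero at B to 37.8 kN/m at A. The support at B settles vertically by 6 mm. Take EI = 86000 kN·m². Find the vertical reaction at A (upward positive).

R_A = 226.4 kN

Choose R_B as the redundant. The primary structure is the cantilever fixed at A.
Downward deflection at the released point B due to the loads:
  point load 73 at a = 8.4: Pa²(3L − a)/(6EI) = 25239/EI
  triangular load, peak 37.8 at the fixed end: w₀L⁴/(30EI) = 31758/EI
  δ_0 = 56997/EI
Flexibility coefficient — unit upward force at B: δ_{BB} = L³/(3EI) = 666.8/EI.
With EI = 86000 kN·m²: δ_0 = 0.66276 m and δ_{BB} = 0.007753 m/kN.
Compatibility — the beam at B must follow the support down by 0.006 m: δ_0 − R_B·δ_{BB} = 0.006, so R_B = (0.66276 − 0.006)/0.007753 = 84.71 kN.
Vertical equilibrium: R_A = ΣP − R_B = 311.1 − 84.71 = 226.4 kN.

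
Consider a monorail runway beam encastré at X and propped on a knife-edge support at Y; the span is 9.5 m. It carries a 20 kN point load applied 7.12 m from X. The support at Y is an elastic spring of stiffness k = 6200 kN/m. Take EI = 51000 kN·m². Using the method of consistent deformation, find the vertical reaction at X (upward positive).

Release the roller at Y. Primary structure: cantilever fixed at X.
Downward deflection at the released point Y due to the loads:
  point load 20 at a = 7.12: Pa²(3L − a)/(6EI) = 3613/EI
Tip deflection under a unit load at Y: L³/(3EI) = 285.8/EI.
With EI = 51000 kN·m²: δ_0 = 0.07084 m and δ_{YY} = 0.005604 m/kN.
Compatibility — the spring shortens by R_Y/k under the reaction it provides: δ_0 − R_Y·δ_{YY} = R_Y/k. With 1/k = 0.000161 m/kN, R_Y = δ_0 / (δ_{YY} + 1/k) = 0.07084 / (0.005604 + 0.000161) = 12.29 kN.
Vertical equilibrium: R_X = ΣP − R_Y = 20 − 12.29 = 7.712 kN.

R_X = 7.712 kN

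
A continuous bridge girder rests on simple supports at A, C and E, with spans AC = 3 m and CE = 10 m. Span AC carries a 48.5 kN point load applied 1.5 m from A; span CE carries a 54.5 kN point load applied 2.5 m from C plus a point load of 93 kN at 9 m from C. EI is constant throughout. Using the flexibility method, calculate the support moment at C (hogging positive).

Release continuity at C by inserting a hinge; the redundant is the internal moment M_C. The primary structure is two simply-supported spans AC and CE.
Rotations at C on the released spans (each span's end-slope, ×1/EI):
  span AC: point load 48.5 at a = 1.5: Pab(L + a)/(6LEI) = 27.28/EI
  span CE: point load 54.5 at a = 2.5: Pab(L + b)/(6LEI) = 298/EI
  span CE: point load 93 at a = 9: Pab(L + b)/(6LEI) = 153.4/EI
  relative rotation θ_0 = (27.28 + 451.5)/EI = 478.8/EI
A unit hogging moment at C produces rotation L₁/(3EI) + L₂/(3EI) = 4.333/EI.
Slope continuity at C: θ_0 = M_C·4.333/EI, so M_C = 478.8/4.333 = 110.5 kN·m (hogging).

M_C = 110.5 kN·m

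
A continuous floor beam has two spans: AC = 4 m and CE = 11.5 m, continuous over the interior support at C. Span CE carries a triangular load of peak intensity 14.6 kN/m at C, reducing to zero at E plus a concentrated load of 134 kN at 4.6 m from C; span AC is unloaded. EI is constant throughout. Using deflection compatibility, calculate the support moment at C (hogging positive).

Take M_C as the redundant. Released structure: two simple spans AC and CE with a hinge at C.
Discontinuity in slope at C on the released structure — sum the simple-span end rotations:
  span CE: triangular load, peak 14.6: w₀L³/(45EI) = 493.4/EI
  span CE: point load 134 at a = 4.6: Pab(L + b)/(6LEI) = 1134/EI
  relative rotation θ_0 = (0 + 1628)/EI = 1628/EI
A unit hogging moment at C produces rotation L₁/(3EI) + L₂/(3EI) = 5.167/EI.
Compatibility: M_C·(L₁+L₂)/(3EI) = θ_0, giving M_C = 315 kN·m (hogging).

M_C = 315 kN·m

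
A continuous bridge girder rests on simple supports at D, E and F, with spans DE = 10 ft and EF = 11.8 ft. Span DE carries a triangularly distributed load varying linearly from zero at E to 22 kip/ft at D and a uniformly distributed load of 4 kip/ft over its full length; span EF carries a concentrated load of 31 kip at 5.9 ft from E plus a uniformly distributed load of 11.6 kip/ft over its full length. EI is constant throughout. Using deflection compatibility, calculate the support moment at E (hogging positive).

M_E = 228.2 kip·ft

Insert a hinge at E; M_E is the redundant, and each span becomes simply supported.
Rotations at E on the released spans (each span's end-slope, ×1/EI):
  span DE: triangular load, peak 22: 7w₀L³/(360EI) = 427.8/EI
  span DE: UDL 4: wL³/(24EI) = 166.7/EI
  span EF: point load 31 at a = 5.9: Pab(L + b)/(6LEI) = 269.8/EI
  span EF: UDL 11.6: wL³/(24EI) = 794.1/EI
  relative rotation θ_0 = (594.4 + 1064)/EI = 1658/EI
A unit hogging moment at E produces rotation L₁/(3EI) + L₂/(3EI) = 7.267/EI.
Slope continuity at E: θ_0 = M_E·7.267/EI, so M_E = 1658/7.267 = 228.2 kip·ft (hogging).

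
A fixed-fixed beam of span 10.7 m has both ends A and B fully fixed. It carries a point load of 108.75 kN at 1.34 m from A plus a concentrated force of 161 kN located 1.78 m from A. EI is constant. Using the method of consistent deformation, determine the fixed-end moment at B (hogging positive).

M_B = 55.71 kN·m

Take the two fixed-end moments M_A, M_B as redundants; the released structure is the simple span AB.
Simple-span end rotations at A and B under the given loads:
  at A: point load 108.75 at a = 1.34: Pab(L + b)/(6LEI) = 426.2/EI
  at B: point load 108.75 at a = 1.34: Pab(L + a)/(6LEI) = 255.8/EI
  at A: point load 161 at a = 1.78: Pab(L + b)/(6LEI) = 781.2/EI
  at B: point load 161 at a = 1.78: Pab(L + a)/(6LEI) = 496.9/EI
  θ_A0 = 1207/EI,  θ_B0 = 752.7/EI
Flexibility coefficients: a unit moment at one end gives L/(3EI) there and L/(6EI) at the far end, so f₁₁ = f₂₂ = 3.567/EI and f₁₂ = f₂₁ = 1.783/EI.
Compatibility — zero rotation at each built-in end:
  3.567 M_A + 1.783 M_B = 1207
  1.783 M_A + 3.567 M_B = 752.7
Solving the pair gives M_A = 310.7 kN·m and M_B = 55.71 kN·m (hogging).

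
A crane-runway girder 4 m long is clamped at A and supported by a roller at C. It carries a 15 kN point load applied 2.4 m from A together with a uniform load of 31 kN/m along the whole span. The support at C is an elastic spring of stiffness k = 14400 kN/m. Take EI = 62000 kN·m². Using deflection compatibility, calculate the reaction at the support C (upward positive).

R_C = 44.08 kN

Release the roller at C. Primary structure: cantilever fixed at A.
Deflection at C on the released cantilever, summing each load's contribution:
  point load 15 at a = 2.4: Pa²(3L − a)/(6EI) = 138.2/EI
  UDL 31: wL⁴/(8EI) = 992/EI
  δ_0 = 1130/EI
Tip deflection under a unit load at C: L³/(3EI) = 21.33/EI.
With EI = 62000 kN·m²: δ_0 = 0.01823 m and δ_{CC} = 0.000344 m/kN.
Compatibility — the spring shortens by R_C/k under the reaction it provides: δ_0 − R_C·δ_{CC} = R_C/k. With 1/k = 0.000069 m/kN, R_C = δ_0 / (δ_{CC} + 1/k) = 0.01823 / (0.000344 + 0.000069) = 44.08 kN.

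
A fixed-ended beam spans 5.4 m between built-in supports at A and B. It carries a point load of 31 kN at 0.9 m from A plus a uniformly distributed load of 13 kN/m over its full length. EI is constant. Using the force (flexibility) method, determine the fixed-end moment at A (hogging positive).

M_A = 50.97 kN·m

Release both end moments; the primary structure is a simply-supported span AB with redundants M_A and M_B.
Simple-span end rotations at A and B under the given loads:
  at A: point load 31 at a = 0.9: Pab(L + b)/(6LEI) = 38.36/EI
  at B: point load 31 at a = 0.9: Pab(L + a)/(6LEI) = 24.41/EI
  at A: UDL 13: wL³/(24EI) = 85.29/EI
  at B: UDL 13: wL³/(24EI) = 85.29/EI
  θ_A0 = 123.7/EI,  θ_B0 = 109.7/EI
Flexibility coefficients: a unit moment at one end gives L/(3EI) there and L/(6EI) at the far end, so f₁₁ = f₂₂ = 1.8/EI and f₁₂ = f₂₁ = 0.9/EI.
Compatibility — zero rotation at each built-in end:
  1.8 M_A + 0.9 M_B = 123.7
  0.9 M_A + 1.8 M_B = 109.7
Solving the pair gives M_A = 50.97 kN·m and M_B = 35.47 kN·m (hogging).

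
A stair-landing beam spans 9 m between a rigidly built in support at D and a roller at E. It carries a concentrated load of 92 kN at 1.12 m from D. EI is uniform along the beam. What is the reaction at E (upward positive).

Release the roller at E. Primary structure: cantilever fixed at D.
Deflection at E on the released cantilever, summing each load's contribution:
  point load 92 at a = 1.12: Pa²(3L − a)/(6EI) = 497.8/EI
Tip deflection under a unit load at E: L³/(3EI) = 243/EI.
The prop prevents deflection at E: R_E = δ_0/δ_{EE} = 497.8/243 = 2.048 kN.

R_E = 2.048 kN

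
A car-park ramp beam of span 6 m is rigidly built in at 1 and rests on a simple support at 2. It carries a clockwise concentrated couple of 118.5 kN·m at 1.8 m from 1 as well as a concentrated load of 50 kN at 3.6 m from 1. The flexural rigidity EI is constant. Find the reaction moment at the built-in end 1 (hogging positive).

Release the roller at 2. Primary structure: cantilever fixed at 1.
Downward deflection at the released point 2 due to the loads:
  clockwise couple 118.5 at a = 1.8: M₀a(2L − a)/(2EI) = 1088/EI
  point load 50 at a = 3.6: Pa²(3L − a)/(6EI) = 1555/EI
  δ_0 = 2643/EI
Tip deflection under a unit load at 2: L³/(3EI) = 72/EI.
Compatibility at 2: δ_0 − R_2·δ_{22} = 0, so R_2 = 2643/72 = 36.71 kN.
Moment equilibrium about 1: M_1 = Σ(load moments about 1) − R_2·L = 298.5 − 36.71×6 = 78.25 kN·m.

M_1 = 78.25 kN·m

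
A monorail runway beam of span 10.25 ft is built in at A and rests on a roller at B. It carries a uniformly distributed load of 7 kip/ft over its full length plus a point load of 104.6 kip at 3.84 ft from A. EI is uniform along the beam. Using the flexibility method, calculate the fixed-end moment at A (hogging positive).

M_A = 296.1 kip·ft

Release the roller at B. Primary structure: cantilever fixed at A.
Deflection at B on the released cantilever, summing each load's contribution:
  UDL 7: wL⁴/(8EI) = 9658/EI
  point load 104.6 at a = 3.84: Pa²(3L − a)/(6EI) = 6918/EI
  δ_0 = 16576/EI
Flexibility coefficient — unit upward force at B: δ_{BB} = L³/(3EI) = 359/EI.
The prop prevents deflection at B: R_B = δ_0/δ_{BB} = 16576/359 = 46.18 kip.
Moment equilibrium about A: M_A = Σ(load moments about A) − R_B·L = 769.4 − 46.18×10.25 = 296.1 kip·ft.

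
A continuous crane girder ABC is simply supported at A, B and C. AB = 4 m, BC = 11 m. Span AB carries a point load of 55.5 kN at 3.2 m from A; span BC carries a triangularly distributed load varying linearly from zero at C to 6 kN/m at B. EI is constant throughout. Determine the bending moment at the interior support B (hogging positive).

M_B = 44.02 kN·m

Insert a hinge at B; M_B is the redundant, and each span becomes simply supported.
Rotations at B on the released spans (each span's end-slope, ×1/EI):
  span AB: point load 55.5 at a = 3.2: Pab(L + a)/(6LEI) = 42.62/EI
  span BC: triangular load, peak 6: w₀L³/(45EI) = 177.5/EI
  relative rotation θ_0 = (42.62 + 177.5)/EI = 220.1/EI
A unit hogging moment at B produces rotation L₁/(3EI) + L₂/(3EI) = 5/EI.
Compatibility: M_B·(L₁+L₂)/(3EI) = θ_0, giving M_B = 44.02 kN·m (hogging).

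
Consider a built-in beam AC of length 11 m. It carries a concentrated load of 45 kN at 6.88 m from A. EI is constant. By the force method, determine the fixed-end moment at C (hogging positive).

M_C = 72.53 kN·m

Release both end moments; the primary structure is a simply-supported span AC with redundants M_A and M_C.
Simple-span end rotations at A and C under the given loads:
  at A: point load 45 at a = 6.88: Pab(L + b)/(6LEI) = 292.2/EI
  at C: point load 45 at a = 6.88: Pab(L + a)/(6LEI) = 345.6/EI
  θ_A0 = 292.2/EI,  θ_C0 = 345.6/EI
Flexibility coefficients: a unit moment at one end gives L/(3EI) there and L/(6EI) at the far end, so f₁₁ = f₂₂ = 3.667/EI and f₁₂ = f₂₁ = 1.833/EI.
Compatibility — zero rotation at each built-in end:
  3.667 M_A + 1.833 M_C = 292.2
  1.833 M_A + 3.667 M_C = 345.6
Solving the pair gives M_A = 43.43 kN·m and M_C = 72.53 kN·m (hogging).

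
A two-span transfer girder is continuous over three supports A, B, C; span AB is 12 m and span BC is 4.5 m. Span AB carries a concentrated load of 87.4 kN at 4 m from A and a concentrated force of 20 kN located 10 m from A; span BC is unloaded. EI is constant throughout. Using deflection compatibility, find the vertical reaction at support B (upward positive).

Insert a hinge at B; M_B is the redundant, and each span becomes simply supported.
End slopes at the hinge B, treating each span as simply supported:
  span AB: point load 87.4 at a = 4: Pab(L + a)/(6LEI) = 621.5/EI
  span AB: point load 20 at a = 10: Pab(L + a)/(6LEI) = 122.2/EI
  relative rotation θ_0 = (743.7 + 0)/EI = 743.7/EI
A unit hogging moment at B produces rotation L₁/(3EI) + L₂/(3EI) = 5.5/EI.
Compatibility: M_B·(L₁+L₂)/(3EI) = θ_0, giving M_B = 135.2 kN·m (hogging).
Span AB, ΣM about A with M_B applied at B: R_B^{AB}·12 = 549.6 + 135.2, so R_B^{AB} = 57.07 kN and R_A = 107.4 − 57.07 = 50.33 kN.
Span BC, ΣM about C: R_B^{BC}·4.5 = 0 + 135.2, so R_B^{BC} = 30.05 kN and R_C = 0 − 30.05 = -30.05 kN.
R_B = 57.07 + 30.05 = 87.12 kN.

R_B = 87.12 kN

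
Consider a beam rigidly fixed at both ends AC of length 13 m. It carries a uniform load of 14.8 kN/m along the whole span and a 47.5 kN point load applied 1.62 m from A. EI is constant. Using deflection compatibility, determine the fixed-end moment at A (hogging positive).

Release both end moments; the primary structure is a simply-supported span AC with redundants M_A and M_C.
End rotations of the released simple span under the applied load (×1/EI):
  at A: UDL 14.8: wL³/(24EI) = 1355/EI
  at C: UDL 14.8: wL³/(24EI) = 1355/EI
  at A: point load 47.5 at a = 1.62: Pab(L + b)/(6LEI) = 273.7/EI
  at C: point load 47.5 at a = 1.62: Pab(L + a)/(6LEI) = 164.1/EI
  θ_A0 = 1629/EI,  θ_C0 = 1519/EI
Flexibility coefficients: a unit moment at one end gives L/(3EI) there and L/(6EI) at the far end, so f₁₁ = f₂₂ = 4.333/EI and f₁₂ = f₂₁ = 2.167/EI.
Compatibility — zero rotation at each built-in end:
  4.333 M_A + 2.167 M_C = 1629
  2.167 M_A + 4.333 M_C = 1519
Solving the pair gives M_A = 267.4 kN·m and M_C = 216.8 kN·m (hogging).

M_A = 267.4 kN·m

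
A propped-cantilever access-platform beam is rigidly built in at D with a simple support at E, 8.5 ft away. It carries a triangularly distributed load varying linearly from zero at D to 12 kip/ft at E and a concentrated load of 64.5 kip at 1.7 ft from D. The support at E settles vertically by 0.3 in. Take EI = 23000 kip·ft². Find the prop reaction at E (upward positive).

Choose R_E as the redundant. The primary structure is the cantilever fixed at D.
Deflection at E on the released cantilever, summing each load's contribution:
  triangular load, peak 12 at the free end: 11w₀L⁴/(120EI) = 5742/EI
  point load 64.5 at a = 1.7: Pa²(3L − a)/(6EI) = 739.4/EI
  δ_0 = 6481/EI
Flexibility coefficient — unit upward force at E: δ_{EE} = L³/(3EI) = 204.7/EI.
With EI = 23000 kip·ft²: δ_0 = 0.2818 ft and δ_{EE} = 0.0089 ft/kip.
Compatibility — the beam at E must follow the support down by 0.025 ft: δ_0 − R_E·δ_{EE} = 0.025, so R_E = (0.2818 − 0.025)/0.0089 = 28.85 kip.

R_E = 28.85 kip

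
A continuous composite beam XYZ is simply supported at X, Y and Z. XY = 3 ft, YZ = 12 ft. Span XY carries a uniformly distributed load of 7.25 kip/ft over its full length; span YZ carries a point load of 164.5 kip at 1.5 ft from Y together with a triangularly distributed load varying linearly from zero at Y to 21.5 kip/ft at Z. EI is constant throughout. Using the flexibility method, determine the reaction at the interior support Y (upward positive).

Take M_Y as the redundant. Released structure: two simple spans XY and YZ with a hinge at Y.
End slopes at the hinge Y, treating each span as simply supported:
  span XY: UDL 7.25: wL³/(24EI) = 8.156/EI
  span YZ: point load 164.5 at a = 1.5: Pab(L + b)/(6LEI) = 809.6/EI
  span YZ: triangular load, peak 21.5: 7w₀L³/(360EI) = 722.4/EI
  relative rotation θ_0 = (8.156 + 1532)/EI = 1540/EI
A unit hogging moment at Y produces rotation L₁/(3EI) + L₂/(3EI) = 5/EI.
Compatibility: M_Y·(L₁+L₂)/(3EI) = θ_0, giving M_Y = 308 kip·ft (hogging).
Span XY, ΣM about X with M_Y applied at Y: R_Y^{XY}·3 = 32.62 + 308, so R_Y^{XY} = 113.6 kip and R_X = 21.75 − 113.6 = -91.81 kip.
Span YZ, ΣM about Z: R_Y^{YZ}·12 = 2243 + 308, so R_Y^{YZ} = 212.6 kip and R_Z = 293.5 − 212.6 = 80.89 kip.
R_Y = 113.6 + 212.6 = 326.2 kip.

R_Y = 326.2 kip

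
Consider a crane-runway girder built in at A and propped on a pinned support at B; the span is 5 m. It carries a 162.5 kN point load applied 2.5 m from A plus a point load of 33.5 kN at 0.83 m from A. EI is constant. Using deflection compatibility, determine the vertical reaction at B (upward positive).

Release the roller at B. Primary structure: cantilever fixed at A.
Downward deflection at the released point B due to the loads:
  point load 162.5 at a = 2.5: Pa²(3L − a)/(6EI) = 2116/EI
  point load 33.5 at a = 0.83: Pa²(3L − a)/(6EI) = 54.5/EI
  δ_0 = 2170/EI
Flexibility coefficient — unit upward force at B: δ_{BB} = L³/(3EI) = 41.67/EI.
The prop prevents deflection at B: R_B = δ_0/δ_{BB} = 2170/41.67 = 52.09 kN.

R_B = 52.09 kN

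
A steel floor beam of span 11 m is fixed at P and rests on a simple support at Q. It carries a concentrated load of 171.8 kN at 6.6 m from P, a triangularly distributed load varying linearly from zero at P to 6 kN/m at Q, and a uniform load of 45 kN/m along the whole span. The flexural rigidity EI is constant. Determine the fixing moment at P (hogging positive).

M_P = 1040 kN·m

Choose R_Q as the redundant. The primary structure is the cantilever fixed at P.
Free-end deflection of the primary structure under the applied loading (downward +):
  point load 171.8 at a = 6.6: Pa²(3L − a)/(6EI) = 32928/EI
  triangular load, peak 6 at the free end: 11w₀L⁴/(120EI) = 8053/EI
  UDL 45: wL⁴/(8EI) = 82356/EI
  δ_0 = 123336/EI
Flexibility coefficient — unit upward force at Q: δ_{QQ} = L³/(3EI) = 443.7/EI.
The prop prevents deflection at Q: R_Q = δ_0/δ_{QQ} = 123336/443.7 = 278 kN.
Moment equilibrium about P: M_P = Σ(load moments about P) − R_Q·L = 4098 − 278×11 = 1040 kN·m.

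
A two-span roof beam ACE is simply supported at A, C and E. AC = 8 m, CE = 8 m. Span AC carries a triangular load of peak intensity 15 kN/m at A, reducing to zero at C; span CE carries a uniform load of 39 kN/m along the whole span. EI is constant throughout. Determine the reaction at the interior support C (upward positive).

R_C = 222 kN

Release continuity at C by inserting a hinge; the redundant is the internal moment M_C. The primary structure is two simply-supported spans AC and CE.
Rotations at C on the released spans (each span's end-slope, ×1/EI):
  span AC: triangular load, peak 15: 7w₀L³/(360EI) = 149.3/EI
  span CE: UDL 39: wL³/(24EI) = 832/EI
  relative rotation θ_0 = (149.3 + 832)/EI = 981.3/EI
A unit hogging moment at C produces rotation L₁/(3EI) + L₂/(3EI) = 5.333/EI.
Compatibility: M_C·(L₁+L₂)/(3EI) = θ_0, giving M_C = 184 kN·m (hogging).
Span AC, ΣM about A with M_C applied at C: R_C^{AC}·8 = 160 + 184, so R_C^{AC} = 43 kN and R_A = 60 − 43 = 17 kN.
Span CE, ΣM about E: R_C^{CE}·8 = 1248 + 184, so R_C^{CE} = 179 kN and R_E = 312 − 179 = 133 kN.
R_C = 43 + 179 = 222 kN.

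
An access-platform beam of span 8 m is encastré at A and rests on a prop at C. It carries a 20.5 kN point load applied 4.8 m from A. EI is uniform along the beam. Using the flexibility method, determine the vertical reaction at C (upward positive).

R_C = 8.856 kN

Take the reaction at C as the redundant and release it; the primary structure is a cantilever fixed at A.
Primary-structure tip deflection at C by superposition:
  point load 20.5 at a = 4.8: Pa²(3L − a)/(6EI) = 1511/EI
Flexibility coefficient — unit upward force at C: δ_{CC} = L³/(3EI) = 170.7/EI.
The prop prevents deflection at C: R_C = δ_0/δ_{CC} = 1511/170.7 = 8.856 kN.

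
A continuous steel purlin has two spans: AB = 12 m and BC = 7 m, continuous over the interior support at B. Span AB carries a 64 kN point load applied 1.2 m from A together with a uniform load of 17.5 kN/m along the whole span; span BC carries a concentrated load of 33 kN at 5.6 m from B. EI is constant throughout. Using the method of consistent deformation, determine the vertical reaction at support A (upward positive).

R_A = 143.3 kN

Release continuity at B by inserting a hinge; the redundant is the internal moment M_B. The primary structure is two simply-supported spans AB and BC.
Rotations at B on the released spans (each span's end-slope, ×1/EI):
  span AB: point load 64 at a = 1.2: Pab(L + a)/(6LEI) = 152.1/EI
  span AB: UDL 17.5: wL³/(24EI) = 1260/EI
  span BC: point load 33 at a = 5.6: Pab(L + b)/(6LEI) = 51.74/EI
  relative rotation θ_0 = (1412 + 51.74)/EI = 1464/EI
A unit hogging moment at B produces rotation L₁/(3EI) + L₂/(3EI) = 6.333/EI.
Slope continuity at B: θ_0 = M_B·6.333/EI, so M_B = 1464/6.333 = 231.1 kN·m (hogging).
Span AB, ΣM about A with M_B applied at B: R_B^{AB}·12 = 1337 + 231.1, so R_B^{AB} = 130.7 kN and R_A = 274 − 130.7 = 143.3 kN.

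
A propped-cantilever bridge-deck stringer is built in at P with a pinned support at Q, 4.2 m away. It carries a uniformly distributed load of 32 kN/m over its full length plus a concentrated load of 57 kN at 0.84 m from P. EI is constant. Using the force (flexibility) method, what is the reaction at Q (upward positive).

Release the roller at Q. Primary structure: cantilever fixed at P.
Deflection at Q on the released cantilever, summing each load's contribution:
  UDL 32: wL⁴/(8EI) = 1245/EI
  point load 57 at a = 0.84: Pa²(3L − a)/(6EI) = 78.83/EI
  δ_0 = 1324/EI
Flexibility coefficient — unit upward force at Q: δ_{QQ} = L³/(3EI) = 24.7/EI.
Compatibility at Q: δ_0 − R_Q·δ_{QQ} = 0, so R_Q = 1324/24.7 = 53.59 kN.

R_Q = 53.59 kN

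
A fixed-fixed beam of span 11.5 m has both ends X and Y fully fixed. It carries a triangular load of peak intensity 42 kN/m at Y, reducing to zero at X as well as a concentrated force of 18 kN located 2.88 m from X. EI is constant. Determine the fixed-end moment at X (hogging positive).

M_X = 214.3 kN·m

Release both end moments; the primary structure is a simply-supported span XY with redundants M_X and M_Y.
Simple-span end rotations at X and Y under the given loads:
  at X: triangular load, peak 42: 7w₀L³/(360EI) = 1242/EI
  at Y: triangular load, peak 42: w₀L³/(45EI) = 1419/EI
  at X: point load 18 at a = 2.88: Pab(L + b)/(6LEI) = 130.3/EI
  at Y: point load 18 at a = 2.88: Pab(L + a)/(6LEI) = 93.13/EI
  θ_X0 = 1372/EI,  θ_Y0 = 1513/EI
Flexibility coefficients: a unit moment at one end gives L/(3EI) there and L/(6EI) at the far end, so f₁₁ = f₂₂ = 3.833/EI and f₁₂ = f₂₁ = 1.917/EI.
Compatibility — zero rotation at each built-in end:
  3.833 M_X + 1.917 M_Y = 1372
  1.917 M_X + 3.833 M_Y = 1513
Solving the pair gives M_X = 214.3 kN·m and M_Y = 287.5 kN·m (hogging).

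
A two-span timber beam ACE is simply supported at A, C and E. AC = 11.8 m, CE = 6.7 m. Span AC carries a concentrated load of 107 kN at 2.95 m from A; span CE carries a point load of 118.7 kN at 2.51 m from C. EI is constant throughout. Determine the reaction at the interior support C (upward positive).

R_C = 135.9 kN

Take M_C as the redundant. Released structure: two simple spans AC and CE with a hinge at C.
End slopes at the hinge C, treating each span as simply supported:
  span AC: point load 107 at a = 2.95: Pab(L + a)/(6LEI) = 582/EI
  span CE: point load 118.7 at a = 2.51: Pab(L + b)/(6LEI) = 338.2/EI
  relative rotation θ_0 = (582 + 338.2)/EI = 920.2/EI
A unit hogging moment at C produces rotation L₁/(3EI) + L₂/(3EI) = 6.167/EI.
Slope continuity at C: θ_0 = M_C·6.167/EI, so M_C = 920.2/6.167 = 149.2 kN·m (hogging).
Span AC, ΣM about A with M_C applied at C: R_C^{AC}·11.8 = 315.6 + 149.2, so R_C^{AC} = 39.4 kN and R_A = 107 − 39.4 = 67.6 kN.
Span CE, ΣM about E: R_C^{CE}·6.7 = 497.4 + 149.2, so R_C^{CE} = 96.5 kN and R_E = 118.7 − 96.5 = 22.2 kN.
R_C = 39.4 + 96.5 = 135.9 kN.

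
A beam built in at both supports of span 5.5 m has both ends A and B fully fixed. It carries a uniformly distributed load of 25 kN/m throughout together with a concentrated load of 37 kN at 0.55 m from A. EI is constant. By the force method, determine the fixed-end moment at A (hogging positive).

M_A = 79.5 kN·m

Take the two fixed-end moments M_A, M_B as redundants; the released structure is the simple span AB.
Simple-span end rotations at A and B under the given loads:
  at A: UDL 25: wL³/(24EI) = 173.3/EI
  at B: UDL 25: wL³/(24EI) = 173.3/EI
  at A: point load 37 at a = 0.55: Pab(L + b)/(6LEI) = 31.9/EI
  at B: point load 37 at a = 0.55: Pab(L + a)/(6LEI) = 18.47/EI
  θ_A0 = 205.2/EI,  θ_B0 = 191.8/EI
Flexibility coefficients: a unit moment at one end gives L/(3EI) there and L/(6EI) at the far end, so f₁₁ = f₂₂ = 1.833/EI and f₁₂ = f₂₁ = 0.9167/EI.
Compatibility — zero rotation at each built-in end:
  1.833 M_A + 0.9167 M_B = 205.2
  0.9167 M_A + 1.833 M_B = 191.8
Solving the pair gives M_A = 79.5 kN·m and M_B = 64.85 kN·m (hogging).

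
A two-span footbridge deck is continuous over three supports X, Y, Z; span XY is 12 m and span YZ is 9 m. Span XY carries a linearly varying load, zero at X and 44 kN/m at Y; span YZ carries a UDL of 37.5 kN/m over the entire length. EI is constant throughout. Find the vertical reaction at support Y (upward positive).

R_Y = 423.3 kN

Take M_Y as the redundant. Released structure: two simple spans XY and YZ with a hinge at Y.
Discontinuity in slope at Y on the released structure — sum the simple-span end rotations:
  span XY: triangular load, peak 44: w₀L³/(45EI) = 1690/EI
  span YZ: UDL 37.5: wL³/(24EI) = 1139/EI
  relative rotation θ_0 = (1690 + 1139)/EI = 2829/EI
A unit hogging moment at Y produces rotation L₁/(3EI) + L₂/(3EI) = 7/EI.
Slope continuity at Y: θ_0 = M_Y·7/EI, so M_Y = 2829/7 = 404.1 kN·m (hogging).
Span XY, ΣM about X with M_Y applied at Y: R_Y^{XY}·12 = 2112 + 404.1, so R_Y^{XY} = 209.7 kN and R_X = 264 − 209.7 = 54.33 kN.
Span YZ, ΣM about Z: R_Y^{YZ}·9 = 1519 + 404.1, so R_Y^{YZ} = 213.6 kN and R_Z = 337.5 − 213.6 = 123.9 kN.
R_Y = 209.7 + 213.6 = 423.3 kN.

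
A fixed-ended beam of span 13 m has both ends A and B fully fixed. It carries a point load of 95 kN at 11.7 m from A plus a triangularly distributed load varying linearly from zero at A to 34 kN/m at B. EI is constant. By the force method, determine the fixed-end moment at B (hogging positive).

Release both end moments; the primary structure is a simply-supported span AB with redundants M_A and M_B.
End rotations of the released simple span under the applied load (×1/EI):
  at A: point load 95 at a = 11.7: Pab(L + b)/(6LEI) = 264.9/EI
  at B: point load 95 at a = 11.7: Pab(L + a)/(6LEI) = 457.6/EI
  at A: triangular load, peak 34: 7w₀L³/(360EI) = 1452/EI
  at B: triangular load, peak 34: w₀L³/(45EI) = 1660/EI
  θ_A0 = 1717/EI,  θ_B0 = 2118/EI
Flexibility coefficients: a unit moment at one end gives L/(3EI) there and L/(6EI) at the far end, so f₁₁ = f₂₂ = 4.333/EI and f₁₂ = f₂₁ = 2.167/EI.
Compatibility — zero rotation at each built-in end:
  4.333 M_A + 2.167 M_B = 1717
  2.167 M_A + 4.333 M_B = 2118
Solving the pair gives M_A = 202.6 kN·m and M_B = 387.3 kN·m (hogging).

M_B = 387.3 kN·m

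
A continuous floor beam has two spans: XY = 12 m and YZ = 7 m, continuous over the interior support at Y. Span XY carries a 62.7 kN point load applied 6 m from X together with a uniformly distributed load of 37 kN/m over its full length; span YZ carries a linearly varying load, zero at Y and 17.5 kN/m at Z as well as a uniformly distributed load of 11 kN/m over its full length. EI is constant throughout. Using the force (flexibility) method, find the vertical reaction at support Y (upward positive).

Take M_Y as the redundant. Released structure: two simple spans XY and YZ with a hinge at Y.
End slopes at the hinge Y, treating each span as simply supported:
  span XY: point load 62.7 at a = 6: Pab(L + a)/(6LEI) = 564.3/EI
  span XY: UDL 37: wL³/(24EI) = 2664/EI
  span YZ: triangular load, peak 17.5: 7w₀L³/(360EI) = 116.7/EI
  span YZ: UDL 11: wL³/(24EI) = 157.2/EI
  relative rotation θ_0 = (3228 + 273.9)/EI = 3502/EI
A unit hogging moment at Y produces rotation L₁/(3EI) + L₂/(3EI) = 6.333/EI.
Compatibility: M_Y·(L₁+L₂)/(3EI) = θ_0, giving M_Y = 553 kN·m (hogging).
Span XY, ΣM about X with M_Y applied at Y: R_Y^{XY}·12 = 3040 + 553, so R_Y^{XY} = 299.4 kN and R_X = 506.7 − 299.4 = 207.3 kN.
Span YZ, ΣM about Z: R_Y^{YZ}·7 = 412.4 + 553, so R_Y^{YZ} = 137.9 kN and R_Z = 138.2 − 137.9 = 0.3358 kN.
R_Y = 299.4 + 137.9 = 437.3 kN.

R_Y = 437.3 kN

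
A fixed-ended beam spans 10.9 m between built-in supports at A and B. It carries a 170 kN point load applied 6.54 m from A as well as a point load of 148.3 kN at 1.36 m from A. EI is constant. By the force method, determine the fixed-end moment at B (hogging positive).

M_B = 288.9 kN·m

Take the two fixed-end moments M_A, M_B as redundants; the released structure is the simple span AB.
Simple-span end rotations at A and B under the given loads:
  at A: point load 170 at a = 6.54: Pab(L + b)/(6LEI) = 1131/EI
  at B: point load 170 at a = 6.54: Pab(L + a)/(6LEI) = 1293/EI
  at A: point load 148.3 at a = 1.36: Pab(L + b)/(6LEI) = 601.4/EI
  at B: point load 148.3 at a = 1.36: Pab(L + a)/(6LEI) = 360.7/EI
  θ_A0 = 1732/EI,  θ_B0 = 1653/EI
Flexibility coefficients: a unit moment at one end gives L/(3EI) there and L/(6EI) at the far end, so f₁₁ = f₂₂ = 3.633/EI and f₁₂ = f₂₁ = 1.817/EI.
Compatibility — zero rotation at each built-in end:
  3.633 M_A + 1.817 M_B = 1732
  1.817 M_A + 3.633 M_B = 1653
Solving the pair gives M_A = 332.4 kN·m and M_B = 288.9 kN·m (hogging).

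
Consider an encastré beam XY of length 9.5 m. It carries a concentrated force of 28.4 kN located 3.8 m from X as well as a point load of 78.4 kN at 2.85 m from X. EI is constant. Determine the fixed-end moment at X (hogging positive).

Take the two fixed-end moments M_X, M_Y as redundants; the released structure is the simple span XY.
On the primary (simply-supported) span, the end slopes from the loading are:
  at X: point load 28.4 at a = 3.8: Pab(L + b)/(6LEI) = 164/EI
  at Y: point load 28.4 at a = 3.8: Pab(L + a)/(6LEI) = 143.5/EI
  at X: point load 78.4 at a = 2.85: Pab(L + b)/(6LEI) = 421/EI
  at Y: point load 78.4 at a = 2.85: Pab(L + a)/(6LEI) = 321.9/EI
  θ_X0 = 585/EI,  θ_Y0 = 465.5/EI
Flexibility coefficients: a unit moment at one end gives L/(3EI) there and L/(6EI) at the far end, so f₁₁ = f₂₂ = 3.167/EI and f₁₂ = f₂₁ = 1.583/EI.
Compatibility — zero rotation at each built-in end:
  3.167 M_X + 1.583 M_Y = 585
  1.583 M_X + 3.167 M_Y = 465.5
Solving the pair gives M_X = 148.3 kN·m and M_Y = 72.82 kN·m (hogging).

M_X = 148.3 kN·m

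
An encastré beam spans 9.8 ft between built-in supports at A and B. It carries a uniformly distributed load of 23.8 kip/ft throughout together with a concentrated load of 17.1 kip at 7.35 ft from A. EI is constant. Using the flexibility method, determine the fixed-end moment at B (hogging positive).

Take the two fixed-end moments M_A, M_B as redundants; the released structure is the simple span AB.
Simple-span end rotations at A and B under the given loads:
  at A: UDL 23.8: wL³/(24EI) = 933.3/EI
  at B: UDL 23.8: wL³/(24EI) = 933.3/EI
  at A: point load 17.1 at a = 7.35: Pab(L + b)/(6LEI) = 64.15/EI
  at B: point load 17.1 at a = 7.35: Pab(L + a)/(6LEI) = 89.81/EI
  θ_A0 = 997.5/EI,  θ_B0 = 1023/EI
Flexibility coefficients: a unit moment at one end gives L/(3EI) there and L/(6EI) at the far end, so f₁₁ = f₂₂ = 3.267/EI and f₁₂ = f₂₁ = 1.633/EI.
Compatibility — zero rotation at each built-in end:
  3.267 M_A + 1.633 M_B = 997.5
  1.633 M_A + 3.267 M_B = 1023
Solving the pair gives M_A = 198.3 kip·ft and M_B = 214 kip·ft (hogging).

M_B = 214 kip·ft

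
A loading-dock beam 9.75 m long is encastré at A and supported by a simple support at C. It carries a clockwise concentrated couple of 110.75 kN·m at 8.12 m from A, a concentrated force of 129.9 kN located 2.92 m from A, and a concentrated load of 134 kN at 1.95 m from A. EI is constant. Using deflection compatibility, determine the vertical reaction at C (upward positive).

Release the roller at C. Primary structure: cantilever fixed at A.
Downward deflection at the released point C due to the loads:
  clockwise couple 110.75 at a = 8.12: M₀a(2L − a)/(2EI) = 5117/EI
  point load 129.9 at a = 2.92: Pa²(3L − a)/(6EI) = 4860/EI
  point load 134 at a = 1.95: Pa²(3L − a)/(6EI) = 2318/EI
  δ_0 = 12296/EI
Tip deflection under a unit load at C: L³/(3EI) = 309/EI.
The prop prevents deflection at C: R_C = δ_0/δ_{CC} = 12296/309 = 39.8 kN.

R_C = 39.8 kN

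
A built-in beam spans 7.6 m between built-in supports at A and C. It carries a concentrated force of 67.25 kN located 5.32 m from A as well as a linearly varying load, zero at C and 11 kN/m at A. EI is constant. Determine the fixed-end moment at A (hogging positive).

Take the two fixed-end moments M_A, M_C as redundants; the released structure is the simple span AC.
On the primary (simply-supported) span, the end slopes from the loading are:
  at A: point load 67.25 at a = 5.32: Pab(L + b)/(6LEI) = 176.7/EI
  at C: point load 67.25 at a = 5.32: Pab(L + a)/(6LEI) = 231.1/EI
  at A: triangular load, peak 11: w₀L³/(45EI) = 107.3/EI
  at C: triangular load, peak 11: 7w₀L³/(360EI) = 93.89/EI
  θ_A0 = 284/EI,  θ_C0 = 325/EI
Flexibility coefficients: a unit moment at one end gives L/(3EI) there and L/(6EI) at the far end, so f₁₁ = f₂₂ = 2.533/EI and f₁₂ = f₂₁ = 1.267/EI.
Compatibility — zero rotation at each built-in end:
  2.533 M_A + 1.267 M_C = 284
  1.267 M_A + 2.533 M_C = 325
Solving the pair gives M_A = 63.97 kN·m and M_C = 96.31 kN·m (hogging).

M_A = 63.97 kN·m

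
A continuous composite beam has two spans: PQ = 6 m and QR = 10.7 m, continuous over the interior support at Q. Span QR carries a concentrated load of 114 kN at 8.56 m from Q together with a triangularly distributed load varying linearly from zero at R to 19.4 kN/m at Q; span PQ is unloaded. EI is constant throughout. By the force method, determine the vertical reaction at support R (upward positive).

R_R = 109.9 kN

Take M_Q as the redundant. Released structure: two simple spans PQ and QR with a hinge at Q.
Discontinuity in slope at Q on the released structure — sum the simple-span end rotations:
  span QR: point load 114 at a = 8.56: Pab(L + b)/(6LEI) = 417.7/EI
  span QR: triangular load, peak 19.4: w₀L³/(45EI) = 528.1/EI
  relative rotation θ_0 = (0 + 945.8)/EI = 945.8/EI
A unit hogging moment at Q produces rotation L₁/(3EI) + L₂/(3EI) = 5.567/EI.
Slope continuity at Q: θ_0 = M_Q·5.567/EI, so M_Q = 945.8/5.567 = 169.9 kN·m (hogging).
Span QR, ΣM about R: R_Q^{QR}·10.7 = 984.3 + 169.9, so R_Q^{QR} = 107.9 kN and R_R = 217.8 − 107.9 = 109.9 kN.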